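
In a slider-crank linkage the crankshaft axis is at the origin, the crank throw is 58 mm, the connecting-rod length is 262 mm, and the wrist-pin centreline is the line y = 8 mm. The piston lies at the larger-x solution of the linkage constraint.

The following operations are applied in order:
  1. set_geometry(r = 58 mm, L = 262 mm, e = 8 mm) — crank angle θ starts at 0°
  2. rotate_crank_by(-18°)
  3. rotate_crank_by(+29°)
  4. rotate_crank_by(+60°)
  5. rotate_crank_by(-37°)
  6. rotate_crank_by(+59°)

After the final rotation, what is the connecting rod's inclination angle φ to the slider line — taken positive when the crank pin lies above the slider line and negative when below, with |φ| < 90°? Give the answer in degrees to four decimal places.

set_geometry: r = 58 mm, L = 262 mm, e = 8 mm; θ ← 0°
rotate_crank_by(-18°): θ ← 0° -18° = -18°
rotate_crank_by(+29°): θ ← -18° +29° = 11°
rotate_crank_by(+60°): θ ← 11° +60° = 71°
rotate_crank_by(-37°): θ ← 71° -37° = 34°
rotate_crank_by(+59°): θ ← 34° +59° = 93°
crank pin P = (r cos θ, r sin θ) = (-3.035485, 57.920513)
h = r sin θ − e = 57.920513 − 8 = 49.920513
sin φ = h / L = 49.920513 / 262 = 0.19053631
φ = arcsin(0.19053631) = 10.984084°

10.9841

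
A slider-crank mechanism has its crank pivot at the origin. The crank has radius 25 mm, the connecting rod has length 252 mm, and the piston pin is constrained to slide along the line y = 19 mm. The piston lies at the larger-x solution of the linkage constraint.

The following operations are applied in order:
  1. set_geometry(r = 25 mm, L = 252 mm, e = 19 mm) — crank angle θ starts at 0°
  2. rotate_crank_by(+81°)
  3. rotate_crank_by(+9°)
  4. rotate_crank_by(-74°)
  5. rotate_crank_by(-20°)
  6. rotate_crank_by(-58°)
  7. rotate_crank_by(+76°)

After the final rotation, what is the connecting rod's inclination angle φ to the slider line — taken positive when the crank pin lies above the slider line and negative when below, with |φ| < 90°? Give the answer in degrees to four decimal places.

-2.9461

set_geometry: r = 25 mm, L = 252 mm, e = 19 mm; θ ← 0°
rotate_crank_by(+81°): θ ← 0° +81° = 81°
rotate_crank_by(+9°): θ ← 81° +9° = 90°
rotate_crank_by(-74°): θ ← 90° -74° = 16°
rotate_crank_by(-20°): θ ← 16° -20° = -4°
rotate_crank_by(-58°): θ ← -4° -58° = -62°
rotate_crank_by(+76°): θ ← -62° +76° = 14°
crank pin P = (r cos θ, r sin θ) = (24.257393, 6.048047)
h = r sin θ − e = 6.048047 − 19 = -12.951953
sin φ = h / L = -12.951953 / 252 = -0.05139664
φ = arcsin(-0.05139664) = -2.946108°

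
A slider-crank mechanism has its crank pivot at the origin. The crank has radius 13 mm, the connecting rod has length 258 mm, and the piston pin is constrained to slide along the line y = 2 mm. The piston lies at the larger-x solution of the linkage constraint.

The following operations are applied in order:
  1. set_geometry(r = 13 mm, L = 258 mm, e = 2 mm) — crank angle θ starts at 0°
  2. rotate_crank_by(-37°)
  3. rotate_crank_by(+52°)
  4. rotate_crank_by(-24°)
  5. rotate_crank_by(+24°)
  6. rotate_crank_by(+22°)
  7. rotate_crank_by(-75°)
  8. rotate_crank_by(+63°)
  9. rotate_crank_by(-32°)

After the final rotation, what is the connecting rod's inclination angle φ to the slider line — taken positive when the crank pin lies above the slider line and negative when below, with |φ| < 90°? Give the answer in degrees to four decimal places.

set_geometry: r = 13 mm, L = 258 mm, e = 2 mm; θ ← 0°
rotate_crank_by(-37°): θ ← 0° -37° = -37°
rotate_crank_by(+52°): θ ← -37° +52° = 15°
rotate_crank_by(-24°): θ ← 15° -24° = -9°
rotate_crank_by(+24°): θ ← -9° +24° = 15°
rotate_crank_by(+22°): θ ← 15° +22° = 37°
rotate_crank_by(-75°): θ ← 37° -75° = -38°
rotate_crank_by(+63°): θ ← -38° +63° = 25°
rotate_crank_by(-32°): θ ← 25° -32° = -7°
crank pin P = (r cos θ, r sin θ) = (12.903100, -1.584301)
h = r sin θ − e = -1.584301 − 2 = -3.584301
sin φ = h / L = -3.584301 / 258 = -0.01389264
φ = arcsin(-0.01389264) = -0.796015°

-0.7960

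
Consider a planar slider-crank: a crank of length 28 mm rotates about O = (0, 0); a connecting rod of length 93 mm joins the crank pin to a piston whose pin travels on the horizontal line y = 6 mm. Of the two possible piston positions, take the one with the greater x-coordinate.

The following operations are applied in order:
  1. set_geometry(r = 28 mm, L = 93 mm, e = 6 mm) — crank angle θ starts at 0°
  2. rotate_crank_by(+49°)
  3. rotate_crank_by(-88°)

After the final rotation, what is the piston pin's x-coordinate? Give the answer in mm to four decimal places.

set_geometry: r = 28 mm, L = 93 mm, e = 6 mm; θ ← 0°
rotate_crank_by(+49°): θ ← 0° +49° = 49°
rotate_crank_by(-88°): θ ← 49° -88° = -39°
crank pin P = (r cos θ, r sin θ) = (21.760087, -17.620971)
h = r sin θ − e = -17.620971 − 6 = -23.620971
x = r cos θ + √(L² − h²) = 21.760087 + √(8649.0 − 557.9503) = 21.760087 + 89.950263 = 111.710349

111.7103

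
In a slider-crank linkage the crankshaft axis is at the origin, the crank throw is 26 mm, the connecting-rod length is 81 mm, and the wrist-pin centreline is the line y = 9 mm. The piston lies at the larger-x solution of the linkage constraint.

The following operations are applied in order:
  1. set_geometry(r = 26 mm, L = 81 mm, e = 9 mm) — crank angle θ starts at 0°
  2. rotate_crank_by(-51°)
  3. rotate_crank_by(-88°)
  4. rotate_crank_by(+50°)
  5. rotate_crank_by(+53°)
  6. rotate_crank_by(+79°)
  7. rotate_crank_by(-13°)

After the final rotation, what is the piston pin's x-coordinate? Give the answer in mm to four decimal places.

set_geometry: r = 26 mm, L = 81 mm, e = 9 mm; θ ← 0°
rotate_crank_by(-51°): θ ← 0° -51° = -51°
rotate_crank_by(-88°): θ ← -51° -88° = -139°
rotate_crank_by(+50°): θ ← -139° +50° = -89°
rotate_crank_by(+53°): θ ← -89° +53° = -36°
rotate_crank_by(+79°): θ ← -36° +79° = 43°
rotate_crank_by(-13°): θ ← 43° -13° = 30°
crank pin P = (r cos θ, r sin θ) = (22.516660, 13.000000)
h = r sin θ − e = 13.000000 − 9 = 4.000000
x = r cos θ + √(L² − h²) = 22.516660 + √(6561.0 − 16.0000) = 22.516660 + 80.901174 = 103.417835

103.4178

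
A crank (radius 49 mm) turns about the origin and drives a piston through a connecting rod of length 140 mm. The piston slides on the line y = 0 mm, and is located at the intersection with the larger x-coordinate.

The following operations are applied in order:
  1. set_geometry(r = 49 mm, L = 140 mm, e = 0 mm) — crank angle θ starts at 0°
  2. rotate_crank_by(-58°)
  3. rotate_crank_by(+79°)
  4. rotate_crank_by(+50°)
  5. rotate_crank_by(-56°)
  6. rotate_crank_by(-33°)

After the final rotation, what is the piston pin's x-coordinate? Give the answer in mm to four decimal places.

set_geometry: r = 49 mm, L = 140 mm, e = 0 mm; θ ← 0°
rotate_crank_by(-58°): θ ← 0° -58° = -58°
rotate_crank_by(+79°): θ ← -58° +79° = 21°
rotate_crank_by(+50°): θ ← 21° +50° = 71°
rotate_crank_by(-56°): θ ← 71° -56° = 15°
rotate_crank_by(-33°): θ ← 15° -33° = -18°
crank pin P = (r cos θ, r sin θ) = (46.601769, -15.141833)
h = r sin θ − e = -15.141833 − 0 = -15.141833
x = r cos θ + √(L² − h²) = 46.601769 + √(19600.0 − 229.2751) = 46.601769 + 139.178752 = 185.780521

185.7805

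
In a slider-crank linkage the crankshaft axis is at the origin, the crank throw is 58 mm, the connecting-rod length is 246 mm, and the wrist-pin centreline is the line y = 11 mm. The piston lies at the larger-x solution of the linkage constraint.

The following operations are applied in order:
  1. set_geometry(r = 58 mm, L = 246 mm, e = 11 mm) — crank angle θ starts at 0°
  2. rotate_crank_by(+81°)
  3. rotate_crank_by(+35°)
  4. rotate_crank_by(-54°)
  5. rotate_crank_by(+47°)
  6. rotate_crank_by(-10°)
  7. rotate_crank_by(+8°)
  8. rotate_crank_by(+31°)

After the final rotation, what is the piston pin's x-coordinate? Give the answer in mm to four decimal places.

201.3207

set_geometry: r = 58 mm, L = 246 mm, e = 11 mm; θ ← 0°
rotate_crank_by(+81°): θ ← 0° +81° = 81°
rotate_crank_by(+35°): θ ← 81° +35° = 116°
rotate_crank_by(-54°): θ ← 116° -54° = 62°
rotate_crank_by(+47°): θ ← 62° +47° = 109°
rotate_crank_by(-10°): θ ← 109° -10° = 99°
rotate_crank_by(+8°): θ ← 99° +8° = 107°
rotate_crank_by(+31°): θ ← 107° +31° = 138°
crank pin P = (r cos θ, r sin θ) = (-43.102400, 38.809575)
h = r sin θ − e = 38.809575 − 11 = 27.809575
x = r cos θ + √(L² − h²) = -43.102400 + √(60516.0 − 773.3725) = -43.102400 + 244.423050 = 201.320650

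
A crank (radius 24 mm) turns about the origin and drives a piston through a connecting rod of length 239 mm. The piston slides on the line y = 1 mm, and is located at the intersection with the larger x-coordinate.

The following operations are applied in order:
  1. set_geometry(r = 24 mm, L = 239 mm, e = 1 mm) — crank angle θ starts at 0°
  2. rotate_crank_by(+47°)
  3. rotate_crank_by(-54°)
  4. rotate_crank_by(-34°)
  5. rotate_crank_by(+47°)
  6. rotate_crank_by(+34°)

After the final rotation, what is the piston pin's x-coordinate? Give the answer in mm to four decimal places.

256.9492

set_geometry: r = 24 mm, L = 239 mm, e = 1 mm; θ ← 0°
rotate_crank_by(+47°): θ ← 0° +47° = 47°
rotate_crank_by(-54°): θ ← 47° -54° = -7°
rotate_crank_by(-34°): θ ← -7° -34° = -41°
rotate_crank_by(+47°): θ ← -41° +47° = 6°
rotate_crank_by(+34°): θ ← 6° +34° = 40°
crank pin P = (r cos θ, r sin θ) = (18.385067, 15.426903)
h = r sin θ − e = 15.426903 − 1 = 14.426903
x = r cos θ + √(L² − h²) = 18.385067 + √(57121.0 − 208.1355) = 18.385067 + 238.564173 = 256.949239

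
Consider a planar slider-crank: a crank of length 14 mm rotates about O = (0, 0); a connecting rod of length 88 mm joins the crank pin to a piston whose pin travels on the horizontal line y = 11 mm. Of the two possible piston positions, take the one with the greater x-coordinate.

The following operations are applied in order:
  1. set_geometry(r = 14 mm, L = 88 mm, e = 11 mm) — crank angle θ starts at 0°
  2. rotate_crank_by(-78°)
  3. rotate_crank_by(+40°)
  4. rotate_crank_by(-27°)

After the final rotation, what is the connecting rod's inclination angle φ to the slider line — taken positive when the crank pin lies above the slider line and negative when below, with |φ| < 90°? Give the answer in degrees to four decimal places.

set_geometry: r = 14 mm, L = 88 mm, e = 11 mm; θ ← 0°
rotate_crank_by(-78°): θ ← 0° -78° = -78°
rotate_crank_by(+40°): θ ← -78° +40° = -38°
rotate_crank_by(-27°): θ ← -38° -27° = -65°
crank pin P = (r cos θ, r sin θ) = (5.916656, -12.688309)
h = r sin θ − e = -12.688309 − 11 = -23.688309
sin φ = h / L = -23.688309 / 88 = -0.26918533
φ = arcsin(-0.26918533) = -15.615795°

-15.6158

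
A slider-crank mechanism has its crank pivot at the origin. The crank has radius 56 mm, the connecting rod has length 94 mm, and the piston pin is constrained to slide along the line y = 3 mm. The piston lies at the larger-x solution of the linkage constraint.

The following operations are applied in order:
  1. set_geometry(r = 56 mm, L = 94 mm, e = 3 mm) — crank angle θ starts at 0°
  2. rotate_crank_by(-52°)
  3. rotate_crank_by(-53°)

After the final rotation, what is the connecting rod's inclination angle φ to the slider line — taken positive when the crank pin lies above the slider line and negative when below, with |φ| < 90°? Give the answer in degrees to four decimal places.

set_geometry: r = 56 mm, L = 94 mm, e = 3 mm; θ ← 0°
rotate_crank_by(-52°): θ ← 0° -52° = -52°
rotate_crank_by(-53°): θ ← -52° -53° = -105°
crank pin P = (r cos θ, r sin θ) = (-14.493867, -54.091846)
h = r sin θ − e = -54.091846 − 3 = -57.091846
sin φ = h / L = -57.091846 / 94 = -0.60736007
φ = arcsin(-0.60736007) = -37.398862°

-37.3989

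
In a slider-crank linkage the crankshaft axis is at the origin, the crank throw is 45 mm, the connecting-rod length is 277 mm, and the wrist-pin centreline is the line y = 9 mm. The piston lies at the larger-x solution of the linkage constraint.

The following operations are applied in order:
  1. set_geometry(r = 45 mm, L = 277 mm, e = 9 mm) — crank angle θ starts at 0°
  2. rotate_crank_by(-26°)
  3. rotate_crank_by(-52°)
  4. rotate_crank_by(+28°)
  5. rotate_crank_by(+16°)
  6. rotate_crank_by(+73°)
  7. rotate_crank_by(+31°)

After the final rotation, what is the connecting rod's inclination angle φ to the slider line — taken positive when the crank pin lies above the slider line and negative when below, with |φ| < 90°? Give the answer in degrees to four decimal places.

6.9017

set_geometry: r = 45 mm, L = 277 mm, e = 9 mm; θ ← 0°
rotate_crank_by(-26°): θ ← 0° -26° = -26°
rotate_crank_by(-52°): θ ← -26° -52° = -78°
rotate_crank_by(+28°): θ ← -78° +28° = -50°
rotate_crank_by(+16°): θ ← -50° +16° = -34°
rotate_crank_by(+73°): θ ← -34° +73° = 39°
rotate_crank_by(+31°): θ ← 39° +31° = 70°
crank pin P = (r cos θ, r sin θ) = (15.390906, 42.286168)
h = r sin θ − e = 42.286168 − 9 = 33.286168
sin φ = h / L = 33.286168 / 277 = 0.12016667
φ = arcsin(0.12016667) = 6.901722°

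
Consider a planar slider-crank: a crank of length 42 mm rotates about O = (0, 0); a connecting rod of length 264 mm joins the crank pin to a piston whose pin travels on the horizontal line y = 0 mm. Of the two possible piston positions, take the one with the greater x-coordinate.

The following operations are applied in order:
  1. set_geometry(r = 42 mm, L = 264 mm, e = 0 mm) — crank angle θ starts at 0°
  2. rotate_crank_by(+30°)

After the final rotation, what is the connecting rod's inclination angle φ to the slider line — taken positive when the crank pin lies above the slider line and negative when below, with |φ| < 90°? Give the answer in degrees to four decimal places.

set_geometry: r = 42 mm, L = 264 mm, e = 0 mm; θ ← 0°
rotate_crank_by(+30°): θ ← 0° +30° = 30°
crank pin P = (r cos θ, r sin θ) = (36.373067, 21.000000)
h = r sin θ − e = 21.000000 − 0 = 21.000000
sin φ = h / L = 21.000000 / 264 = 0.07954545
φ = arcsin(0.07954545) = 4.562439°

4.5624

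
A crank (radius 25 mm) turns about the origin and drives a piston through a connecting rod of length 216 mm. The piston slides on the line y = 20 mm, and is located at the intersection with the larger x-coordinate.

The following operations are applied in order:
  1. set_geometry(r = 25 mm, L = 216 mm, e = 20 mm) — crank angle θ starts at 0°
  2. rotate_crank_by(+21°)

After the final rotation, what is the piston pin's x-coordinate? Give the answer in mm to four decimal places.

set_geometry: r = 25 mm, L = 216 mm, e = 20 mm; θ ← 0°
rotate_crank_by(+21°): θ ← 0° +21° = 21°
crank pin P = (r cos θ, r sin θ) = (23.339511, 8.959199)
h = r sin θ − e = 8.959199 − 20 = -11.040801
x = r cos θ + √(L² − h²) = 23.339511 + √(46656.0 − 121.8993) = 23.339511 + 215.717641 = 239.057152

239.0572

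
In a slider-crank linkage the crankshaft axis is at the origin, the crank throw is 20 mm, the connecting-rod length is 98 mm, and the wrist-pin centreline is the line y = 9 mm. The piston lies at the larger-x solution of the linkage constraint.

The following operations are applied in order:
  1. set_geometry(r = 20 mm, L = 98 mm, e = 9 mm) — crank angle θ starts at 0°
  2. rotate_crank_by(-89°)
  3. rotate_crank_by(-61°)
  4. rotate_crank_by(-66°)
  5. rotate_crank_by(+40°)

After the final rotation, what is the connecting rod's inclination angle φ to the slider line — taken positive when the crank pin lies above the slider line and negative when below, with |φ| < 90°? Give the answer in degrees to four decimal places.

set_geometry: r = 20 mm, L = 98 mm, e = 9 mm; θ ← 0°
rotate_crank_by(-89°): θ ← 0° -89° = -89°
rotate_crank_by(-61°): θ ← -89° -61° = -150°
rotate_crank_by(-66°): θ ← -150° -66° = -216°
rotate_crank_by(+40°): θ ← -216° +40° = -176°
crank pin P = (r cos θ, r sin θ) = (-19.951281, -1.395129)
h = r sin θ − e = -1.395129 − 9 = -10.395129
sin φ = h / L = -10.395129 / 98 = -0.10607275
φ = arcsin(-0.10607275) = -6.088976°

-6.0890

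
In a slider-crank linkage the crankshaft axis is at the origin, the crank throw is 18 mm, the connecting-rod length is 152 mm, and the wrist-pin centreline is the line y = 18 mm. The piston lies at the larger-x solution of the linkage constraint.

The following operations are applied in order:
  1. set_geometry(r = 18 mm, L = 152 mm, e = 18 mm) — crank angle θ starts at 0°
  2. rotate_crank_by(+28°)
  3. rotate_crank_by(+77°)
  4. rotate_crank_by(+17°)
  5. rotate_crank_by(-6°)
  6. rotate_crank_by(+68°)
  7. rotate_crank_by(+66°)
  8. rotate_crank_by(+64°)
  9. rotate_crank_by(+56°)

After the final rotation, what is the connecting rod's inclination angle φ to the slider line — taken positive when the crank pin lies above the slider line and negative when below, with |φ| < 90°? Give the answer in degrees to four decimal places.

-5.6158

set_geometry: r = 18 mm, L = 152 mm, e = 18 mm; θ ← 0°
rotate_crank_by(+28°): θ ← 0° +28° = 28°
rotate_crank_by(+77°): θ ← 28° +77° = 105°
rotate_crank_by(+17°): θ ← 105° +17° = 122°
rotate_crank_by(-6°): θ ← 122° -6° = 116°
rotate_crank_by(+68°): θ ← 116° +68° = 184°
rotate_crank_by(+66°): θ ← 184° +66° = 250°
rotate_crank_by(+64°): θ ← 250° +64° = 314°
rotate_crank_by(+56°): θ ← 314° +56° = 370°
crank pin P = (r cos θ, r sin θ) = (17.726540, 3.125667)
h = r sin θ − e = 3.125667 − 18 = -14.874333
sin φ = h / L = -14.874333 / 152 = -0.09785745
φ = arcsin(-0.09785745) = -5.615806°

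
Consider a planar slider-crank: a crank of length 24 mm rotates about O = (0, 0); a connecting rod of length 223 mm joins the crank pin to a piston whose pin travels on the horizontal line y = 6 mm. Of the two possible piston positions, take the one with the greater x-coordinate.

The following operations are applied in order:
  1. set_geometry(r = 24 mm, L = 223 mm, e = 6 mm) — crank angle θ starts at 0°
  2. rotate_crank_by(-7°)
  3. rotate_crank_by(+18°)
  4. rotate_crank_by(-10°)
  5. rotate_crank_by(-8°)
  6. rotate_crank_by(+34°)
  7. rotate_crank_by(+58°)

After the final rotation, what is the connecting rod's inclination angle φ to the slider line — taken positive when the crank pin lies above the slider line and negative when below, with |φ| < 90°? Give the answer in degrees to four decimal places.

4.6063

set_geometry: r = 24 mm, L = 223 mm, e = 6 mm; θ ← 0°
rotate_crank_by(-7°): θ ← 0° -7° = -7°
rotate_crank_by(+18°): θ ← -7° +18° = 11°
rotate_crank_by(-10°): θ ← 11° -10° = 1°
rotate_crank_by(-8°): θ ← 1° -8° = -7°
rotate_crank_by(+34°): θ ← -7° +34° = 27°
rotate_crank_by(+58°): θ ← 27° +58° = 85°
crank pin P = (r cos θ, r sin θ) = (2.091738, 23.908673)
h = r sin θ − e = 23.908673 − 6 = 17.908673
sin φ = h / L = 17.908673 / 223 = 0.08030795
φ = arcsin(0.08030795) = 4.606267°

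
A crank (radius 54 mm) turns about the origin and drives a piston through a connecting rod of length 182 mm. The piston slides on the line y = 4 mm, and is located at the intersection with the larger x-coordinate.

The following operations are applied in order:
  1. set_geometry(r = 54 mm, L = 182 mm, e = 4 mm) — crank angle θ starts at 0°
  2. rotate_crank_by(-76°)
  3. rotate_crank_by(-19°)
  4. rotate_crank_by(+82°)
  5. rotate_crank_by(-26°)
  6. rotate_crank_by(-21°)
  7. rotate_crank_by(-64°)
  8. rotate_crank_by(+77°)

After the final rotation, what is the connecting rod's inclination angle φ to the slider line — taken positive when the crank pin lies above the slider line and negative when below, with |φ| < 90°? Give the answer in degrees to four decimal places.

set_geometry: r = 54 mm, L = 182 mm, e = 4 mm; θ ← 0°
rotate_crank_by(-76°): θ ← 0° -76° = -76°
rotate_crank_by(-19°): θ ← -76° -19° = -95°
rotate_crank_by(+82°): θ ← -95° +82° = -13°
rotate_crank_by(-26°): θ ← -13° -26° = -39°
rotate_crank_by(-21°): θ ← -39° -21° = -60°
rotate_crank_by(-64°): θ ← -60° -64° = -124°
rotate_crank_by(+77°): θ ← -124° +77° = -47°
crank pin P = (r cos θ, r sin θ) = (36.827911, -39.493100)
h = r sin θ − e = -39.493100 − 4 = -43.493100
sin φ = h / L = -43.493100 / 182 = -0.23897308
φ = arcsin(-0.23897308) = -13.825938°

-13.8259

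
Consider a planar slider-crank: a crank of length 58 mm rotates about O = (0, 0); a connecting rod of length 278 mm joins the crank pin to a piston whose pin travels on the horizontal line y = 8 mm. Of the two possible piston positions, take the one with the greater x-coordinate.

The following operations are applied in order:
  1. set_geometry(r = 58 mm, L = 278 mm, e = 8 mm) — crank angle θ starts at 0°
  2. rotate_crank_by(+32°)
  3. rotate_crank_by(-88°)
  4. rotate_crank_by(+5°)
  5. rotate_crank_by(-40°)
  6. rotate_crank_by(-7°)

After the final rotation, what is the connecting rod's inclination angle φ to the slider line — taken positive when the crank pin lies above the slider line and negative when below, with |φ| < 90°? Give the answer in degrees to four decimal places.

-13.6140

set_geometry: r = 58 mm, L = 278 mm, e = 8 mm; θ ← 0°
rotate_crank_by(+32°): θ ← 0° +32° = 32°
rotate_crank_by(-88°): θ ← 32° -88° = -56°
rotate_crank_by(+5°): θ ← -56° +5° = -51°
rotate_crank_by(-40°): θ ← -51° -40° = -91°
rotate_crank_by(-7°): θ ← -91° -7° = -98°
crank pin P = (r cos θ, r sin θ) = (-8.072040, -57.435548)
h = r sin θ − e = -57.435548 − 8 = -65.435548
sin φ = h / L = -65.435548 / 278 = -0.23537967
φ = arcsin(-0.23537967) = -13.614004°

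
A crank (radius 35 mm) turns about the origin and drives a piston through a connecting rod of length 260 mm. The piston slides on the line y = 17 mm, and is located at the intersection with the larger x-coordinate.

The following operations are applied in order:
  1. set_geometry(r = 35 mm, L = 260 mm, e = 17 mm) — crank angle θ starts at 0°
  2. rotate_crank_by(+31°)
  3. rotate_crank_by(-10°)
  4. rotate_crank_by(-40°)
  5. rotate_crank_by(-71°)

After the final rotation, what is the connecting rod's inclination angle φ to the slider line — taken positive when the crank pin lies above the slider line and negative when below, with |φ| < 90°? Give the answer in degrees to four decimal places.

set_geometry: r = 35 mm, L = 260 mm, e = 17 mm; θ ← 0°
rotate_crank_by(+31°): θ ← 0° +31° = 31°
rotate_crank_by(-10°): θ ← 31° -10° = 21°
rotate_crank_by(-40°): θ ← 21° -40° = -19°
rotate_crank_by(-71°): θ ← -19° -71° = -90°
crank pin P = (r cos θ, r sin θ) = (0.000000, -35.000000)
h = r sin θ − e = -35.000000 − 17 = -52.000000
sin φ = h / L = -52.000000 / 260 = -0.20000000
φ = arcsin(-0.20000000) = -11.536959°

-11.5370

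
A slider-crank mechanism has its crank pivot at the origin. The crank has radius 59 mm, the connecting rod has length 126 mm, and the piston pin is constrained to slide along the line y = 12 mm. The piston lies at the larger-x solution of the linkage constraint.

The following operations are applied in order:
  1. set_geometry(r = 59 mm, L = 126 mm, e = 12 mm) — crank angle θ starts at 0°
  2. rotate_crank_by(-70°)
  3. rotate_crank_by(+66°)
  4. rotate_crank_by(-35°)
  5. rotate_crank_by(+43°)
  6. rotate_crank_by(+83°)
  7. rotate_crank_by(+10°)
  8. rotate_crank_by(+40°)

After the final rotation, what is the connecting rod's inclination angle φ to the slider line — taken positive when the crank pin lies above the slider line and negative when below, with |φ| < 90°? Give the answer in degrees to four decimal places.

set_geometry: r = 59 mm, L = 126 mm, e = 12 mm; θ ← 0°
rotate_crank_by(-70°): θ ← 0° -70° = -70°
rotate_crank_by(+66°): θ ← -70° +66° = -4°
rotate_crank_by(-35°): θ ← -4° -35° = -39°
rotate_crank_by(+43°): θ ← -39° +43° = 4°
rotate_crank_by(+83°): θ ← 4° +83° = 87°
rotate_crank_by(+10°): θ ← 87° +10° = 97°
rotate_crank_by(+40°): θ ← 97° +40° = 137°
crank pin P = (r cos θ, r sin θ) = (-43.149868, 40.237903)
h = r sin θ − e = 40.237903 − 12 = 28.237903
sin φ = h / L = 28.237903 / 126 = 0.22411034
φ = arcsin(0.22411034) = 12.950569°

12.9506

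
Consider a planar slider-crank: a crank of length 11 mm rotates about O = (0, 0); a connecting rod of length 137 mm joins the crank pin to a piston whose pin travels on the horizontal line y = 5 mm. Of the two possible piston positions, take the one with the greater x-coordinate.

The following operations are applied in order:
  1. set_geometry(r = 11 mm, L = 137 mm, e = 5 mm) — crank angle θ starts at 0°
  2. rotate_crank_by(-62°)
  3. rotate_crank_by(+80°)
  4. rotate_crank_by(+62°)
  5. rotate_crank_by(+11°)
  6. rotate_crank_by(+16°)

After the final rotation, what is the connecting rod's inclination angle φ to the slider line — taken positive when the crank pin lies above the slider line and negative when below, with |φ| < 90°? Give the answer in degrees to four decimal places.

2.3089

set_geometry: r = 11 mm, L = 137 mm, e = 5 mm; θ ← 0°
rotate_crank_by(-62°): θ ← 0° -62° = -62°
rotate_crank_by(+80°): θ ← -62° +80° = 18°
rotate_crank_by(+62°): θ ← 18° +62° = 80°
rotate_crank_by(+11°): θ ← 80° +11° = 91°
rotate_crank_by(+16°): θ ← 91° +16° = 107°
crank pin P = (r cos θ, r sin θ) = (-3.216089, 10.519352)
h = r sin θ − e = 10.519352 − 5 = 5.519352
sin φ = h / L = 5.519352 / 137 = 0.04028724
φ = arcsin(0.04028724) = 2.308914°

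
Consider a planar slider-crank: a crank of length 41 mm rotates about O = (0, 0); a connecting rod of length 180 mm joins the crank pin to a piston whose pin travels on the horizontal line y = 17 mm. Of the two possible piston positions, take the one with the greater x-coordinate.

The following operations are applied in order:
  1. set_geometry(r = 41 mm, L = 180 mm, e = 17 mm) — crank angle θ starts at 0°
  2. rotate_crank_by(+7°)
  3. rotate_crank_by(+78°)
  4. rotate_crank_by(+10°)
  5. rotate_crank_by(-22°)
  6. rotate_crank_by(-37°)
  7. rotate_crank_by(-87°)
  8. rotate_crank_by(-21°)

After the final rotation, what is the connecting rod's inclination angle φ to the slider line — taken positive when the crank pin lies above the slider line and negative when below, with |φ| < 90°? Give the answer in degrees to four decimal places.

set_geometry: r = 41 mm, L = 180 mm, e = 17 mm; θ ← 0°
rotate_crank_by(+7°): θ ← 0° +7° = 7°
rotate_crank_by(+78°): θ ← 7° +78° = 85°
rotate_crank_by(+10°): θ ← 85° +10° = 95°
rotate_crank_by(-22°): θ ← 95° -22° = 73°
rotate_crank_by(-37°): θ ← 73° -37° = 36°
rotate_crank_by(-87°): θ ← 36° -87° = -51°
rotate_crank_by(-21°): θ ← -51° -21° = -72°
crank pin P = (r cos θ, r sin θ) = (12.669697, -38.993317)
h = r sin θ − e = -38.993317 − 17 = -55.993317
sin φ = h / L = -55.993317 / 180 = -0.31107398
φ = arcsin(-0.31107398) = -18.123966°

-18.1240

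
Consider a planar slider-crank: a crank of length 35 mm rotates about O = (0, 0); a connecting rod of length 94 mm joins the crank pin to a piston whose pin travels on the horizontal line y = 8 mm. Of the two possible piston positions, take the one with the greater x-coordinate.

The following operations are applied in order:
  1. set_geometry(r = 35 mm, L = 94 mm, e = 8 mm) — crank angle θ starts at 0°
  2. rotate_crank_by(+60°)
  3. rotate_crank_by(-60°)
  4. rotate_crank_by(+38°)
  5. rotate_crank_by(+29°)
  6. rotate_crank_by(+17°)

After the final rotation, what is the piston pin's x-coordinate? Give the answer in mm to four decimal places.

set_geometry: r = 35 mm, L = 94 mm, e = 8 mm; θ ← 0°
rotate_crank_by(+60°): θ ← 0° +60° = 60°
rotate_crank_by(-60°): θ ← 60° -60° = 0°
rotate_crank_by(+38°): θ ← 0° +38° = 38°
rotate_crank_by(+29°): θ ← 38° +29° = 67°
rotate_crank_by(+17°): θ ← 67° +17° = 84°
crank pin P = (r cos θ, r sin θ) = (3.658496, 34.808266)
h = r sin θ − e = 34.808266 − 8 = 26.808266
x = r cos θ + √(L² − h²) = 3.658496 + √(8836.0 − 718.6831) = 3.658496 + 90.096153 = 93.754650

93.7546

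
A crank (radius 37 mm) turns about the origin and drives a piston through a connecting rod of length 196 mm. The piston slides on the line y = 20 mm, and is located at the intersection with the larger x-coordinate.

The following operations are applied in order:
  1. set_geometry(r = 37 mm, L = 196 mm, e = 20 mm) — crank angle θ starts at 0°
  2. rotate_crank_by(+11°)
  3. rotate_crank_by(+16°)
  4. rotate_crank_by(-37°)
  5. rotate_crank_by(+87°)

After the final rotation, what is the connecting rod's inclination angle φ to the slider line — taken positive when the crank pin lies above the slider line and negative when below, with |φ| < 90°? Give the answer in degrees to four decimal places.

4.6976

set_geometry: r = 37 mm, L = 196 mm, e = 20 mm; θ ← 0°
rotate_crank_by(+11°): θ ← 0° +11° = 11°
rotate_crank_by(+16°): θ ← 11° +16° = 27°
rotate_crank_by(-37°): θ ← 27° -37° = -10°
rotate_crank_by(+87°): θ ← -10° +87° = 77°
crank pin P = (r cos θ, r sin θ) = (8.323189, 36.051692)
h = r sin θ − e = 36.051692 − 20 = 16.051692
sin φ = h / L = 16.051692 / 196 = 0.08189639
φ = arcsin(0.08189639) = 4.697579°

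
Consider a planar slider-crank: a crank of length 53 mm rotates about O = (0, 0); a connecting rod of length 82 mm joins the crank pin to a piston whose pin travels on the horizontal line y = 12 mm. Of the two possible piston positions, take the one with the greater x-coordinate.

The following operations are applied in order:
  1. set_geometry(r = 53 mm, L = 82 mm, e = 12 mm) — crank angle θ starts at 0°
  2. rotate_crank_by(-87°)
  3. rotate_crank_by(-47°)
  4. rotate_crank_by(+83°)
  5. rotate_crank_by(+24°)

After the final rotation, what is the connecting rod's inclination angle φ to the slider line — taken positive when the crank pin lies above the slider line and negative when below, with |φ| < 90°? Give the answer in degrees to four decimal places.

set_geometry: r = 53 mm, L = 82 mm, e = 12 mm; θ ← 0°
rotate_crank_by(-87°): θ ← 0° -87° = -87°
rotate_crank_by(-47°): θ ← -87° -47° = -134°
rotate_crank_by(+83°): θ ← -134° +83° = -51°
rotate_crank_by(+24°): θ ← -51° +24° = -27°
crank pin P = (r cos θ, r sin θ) = (47.223346, -24.061496)
h = r sin θ − e = -24.061496 − 12 = -36.061496
sin φ = h / L = -36.061496 / 82 = -0.43977435
φ = arcsin(-0.43977435) = -26.089485°

-26.0895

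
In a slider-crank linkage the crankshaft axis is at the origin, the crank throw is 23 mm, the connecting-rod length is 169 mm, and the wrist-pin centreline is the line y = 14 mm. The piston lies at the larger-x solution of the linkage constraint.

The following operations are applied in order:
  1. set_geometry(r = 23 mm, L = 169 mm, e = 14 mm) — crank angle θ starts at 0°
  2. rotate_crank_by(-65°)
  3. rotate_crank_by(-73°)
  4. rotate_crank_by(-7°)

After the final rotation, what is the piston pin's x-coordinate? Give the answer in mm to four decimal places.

set_geometry: r = 23 mm, L = 169 mm, e = 14 mm; θ ← 0°
rotate_crank_by(-65°): θ ← 0° -65° = -65°
rotate_crank_by(-73°): θ ← -65° -73° = -138°
rotate_crank_by(-7°): θ ← -138° -7° = -145°
crank pin P = (r cos θ, r sin θ) = (-18.840497, -13.192258)
h = r sin θ − e = -13.192258 − 14 = -27.192258
x = r cos θ + √(L² − h²) = -18.840497 + √(28561.0 − 739.4189) = -18.840497 + 166.798025 = 147.957528

147.9575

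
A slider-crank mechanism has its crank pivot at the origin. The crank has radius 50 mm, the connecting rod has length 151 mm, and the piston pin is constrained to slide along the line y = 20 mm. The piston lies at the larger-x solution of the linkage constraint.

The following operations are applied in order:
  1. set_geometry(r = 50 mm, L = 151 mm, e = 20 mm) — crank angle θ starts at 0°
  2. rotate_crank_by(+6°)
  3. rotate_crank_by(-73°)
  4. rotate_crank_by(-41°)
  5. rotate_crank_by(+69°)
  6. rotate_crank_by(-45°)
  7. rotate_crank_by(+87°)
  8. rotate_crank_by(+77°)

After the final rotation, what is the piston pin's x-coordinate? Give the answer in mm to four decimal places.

set_geometry: r = 50 mm, L = 151 mm, e = 20 mm; θ ← 0°
rotate_crank_by(+6°): θ ← 0° +6° = 6°
rotate_crank_by(-73°): θ ← 6° -73° = -67°
rotate_crank_by(-41°): θ ← -67° -41° = -108°
rotate_crank_by(+69°): θ ← -108° +69° = -39°
rotate_crank_by(-45°): θ ← -39° -45° = -84°
rotate_crank_by(+87°): θ ← -84° +87° = 3°
rotate_crank_by(+77°): θ ← 3° +77° = 80°
crank pin P = (r cos θ, r sin θ) = (8.682409, 49.240388)
h = r sin θ − e = 49.240388 − 20 = 29.240388
x = r cos θ + √(L² − h²) = 8.682409 + √(22801.0 − 855.0003) = 8.682409 + 148.141823 = 156.824232

156.8242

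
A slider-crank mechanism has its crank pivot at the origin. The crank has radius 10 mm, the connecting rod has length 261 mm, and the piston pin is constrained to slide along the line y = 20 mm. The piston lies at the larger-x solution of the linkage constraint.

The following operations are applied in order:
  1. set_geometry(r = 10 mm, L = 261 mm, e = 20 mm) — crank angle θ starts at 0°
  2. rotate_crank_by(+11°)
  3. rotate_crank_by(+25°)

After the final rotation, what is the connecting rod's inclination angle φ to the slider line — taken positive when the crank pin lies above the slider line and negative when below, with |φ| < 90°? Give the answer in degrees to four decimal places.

set_geometry: r = 10 mm, L = 261 mm, e = 20 mm; θ ← 0°
rotate_crank_by(+11°): θ ← 0° +11° = 11°
rotate_crank_by(+25°): θ ← 11° +25° = 36°
crank pin P = (r cos θ, r sin θ) = (8.090170, 5.877853)
h = r sin θ − e = 5.877853 − 20 = -14.122147
sin φ = h / L = -14.122147 / 261 = -0.05410784
φ = arcsin(-0.05410784) = -3.101666°

-3.1017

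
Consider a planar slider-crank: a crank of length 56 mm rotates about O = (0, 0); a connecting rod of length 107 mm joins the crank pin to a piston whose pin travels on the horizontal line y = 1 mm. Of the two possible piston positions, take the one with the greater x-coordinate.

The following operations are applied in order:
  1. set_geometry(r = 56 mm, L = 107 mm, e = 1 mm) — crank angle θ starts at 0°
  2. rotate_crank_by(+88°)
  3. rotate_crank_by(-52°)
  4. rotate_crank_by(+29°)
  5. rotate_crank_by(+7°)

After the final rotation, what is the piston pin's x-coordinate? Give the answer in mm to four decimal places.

110.6751

set_geometry: r = 56 mm, L = 107 mm, e = 1 mm; θ ← 0°
rotate_crank_by(+88°): θ ← 0° +88° = 88°
rotate_crank_by(-52°): θ ← 88° -52° = 36°
rotate_crank_by(+29°): θ ← 36° +29° = 65°
rotate_crank_by(+7°): θ ← 65° +7° = 72°
crank pin P = (r cos θ, r sin θ) = (17.304952, 53.259165)
h = r sin θ − e = 53.259165 − 1 = 52.259165
x = r cos θ + √(L² − h²) = 17.304952 + √(11449.0 − 2731.0203) = 17.304952 + 93.370122 = 110.675074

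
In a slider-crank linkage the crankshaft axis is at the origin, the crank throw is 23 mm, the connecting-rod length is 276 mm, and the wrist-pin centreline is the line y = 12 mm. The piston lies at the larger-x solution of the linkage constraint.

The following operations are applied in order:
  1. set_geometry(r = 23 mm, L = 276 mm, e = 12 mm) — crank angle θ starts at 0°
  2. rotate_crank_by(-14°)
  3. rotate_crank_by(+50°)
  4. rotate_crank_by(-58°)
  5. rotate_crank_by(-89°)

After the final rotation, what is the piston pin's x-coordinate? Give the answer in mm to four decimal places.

set_geometry: r = 23 mm, L = 276 mm, e = 12 mm; θ ← 0°
rotate_crank_by(-14°): θ ← 0° -14° = -14°
rotate_crank_by(+50°): θ ← -14° +50° = 36°
rotate_crank_by(-58°): θ ← 36° -58° = -22°
rotate_crank_by(-89°): θ ← -22° -89° = -111°
crank pin P = (r cos θ, r sin θ) = (-8.242463, -21.472350)
h = r sin θ − e = -21.472350 − 12 = -33.472350
x = r cos θ + √(L² − h²) = -8.242463 + √(76176.0 − 1120.3982) = -8.242463 + 273.962774 = 265.720312

265.7203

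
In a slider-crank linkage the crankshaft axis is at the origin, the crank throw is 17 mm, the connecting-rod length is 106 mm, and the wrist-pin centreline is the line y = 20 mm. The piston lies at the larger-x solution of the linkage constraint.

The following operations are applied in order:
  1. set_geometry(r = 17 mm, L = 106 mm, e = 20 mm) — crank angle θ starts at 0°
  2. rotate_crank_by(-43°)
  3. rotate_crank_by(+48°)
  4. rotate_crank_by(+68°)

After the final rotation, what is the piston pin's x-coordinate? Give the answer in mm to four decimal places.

set_geometry: r = 17 mm, L = 106 mm, e = 20 mm; θ ← 0°
rotate_crank_by(-43°): θ ← 0° -43° = -43°
rotate_crank_by(+48°): θ ← -43° +48° = 5°
rotate_crank_by(+68°): θ ← 5° +68° = 73°
crank pin P = (r cos θ, r sin θ) = (4.970319, 16.257181)
h = r sin θ − e = 16.257181 − 20 = -3.742819
x = r cos θ + √(L² − h²) = 4.970319 + √(11236.0 − 14.0087) = 4.970319 + 105.933901 = 110.904220

110.9042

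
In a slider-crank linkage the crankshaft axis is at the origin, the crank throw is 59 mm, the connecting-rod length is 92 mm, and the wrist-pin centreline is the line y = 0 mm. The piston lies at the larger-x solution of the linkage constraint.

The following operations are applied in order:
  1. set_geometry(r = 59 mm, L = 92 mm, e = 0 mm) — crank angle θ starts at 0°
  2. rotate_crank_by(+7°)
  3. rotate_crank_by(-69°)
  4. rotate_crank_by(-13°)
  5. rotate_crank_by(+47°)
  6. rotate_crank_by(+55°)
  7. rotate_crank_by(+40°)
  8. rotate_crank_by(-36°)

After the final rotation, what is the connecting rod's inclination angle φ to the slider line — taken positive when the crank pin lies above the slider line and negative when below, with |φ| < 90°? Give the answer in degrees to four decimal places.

set_geometry: r = 59 mm, L = 92 mm, e = 0 mm; θ ← 0°
rotate_crank_by(+7°): θ ← 0° +7° = 7°
rotate_crank_by(-69°): θ ← 7° -69° = -62°
rotate_crank_by(-13°): θ ← -62° -13° = -75°
rotate_crank_by(+47°): θ ← -75° +47° = -28°
rotate_crank_by(+55°): θ ← -28° +55° = 27°
rotate_crank_by(+40°): θ ← 27° +40° = 67°
rotate_crank_by(-36°): θ ← 67° -36° = 31°
crank pin P = (r cos θ, r sin θ) = (50.572871, 30.387246)
h = r sin θ − e = 30.387246 − 0 = 30.387246
sin φ = h / L = 30.387246 / 92 = 0.33029616
φ = arcsin(0.33029616) = 19.286752°

19.2868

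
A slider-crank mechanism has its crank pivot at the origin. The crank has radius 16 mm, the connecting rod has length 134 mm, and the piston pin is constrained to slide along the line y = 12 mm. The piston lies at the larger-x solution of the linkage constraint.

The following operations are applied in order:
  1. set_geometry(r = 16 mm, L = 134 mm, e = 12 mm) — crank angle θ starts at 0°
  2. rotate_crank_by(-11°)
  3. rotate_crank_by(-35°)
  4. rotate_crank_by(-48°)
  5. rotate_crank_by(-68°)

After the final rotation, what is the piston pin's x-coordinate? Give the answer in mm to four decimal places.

set_geometry: r = 16 mm, L = 134 mm, e = 12 mm; θ ← 0°
rotate_crank_by(-11°): θ ← 0° -11° = -11°
rotate_crank_by(-35°): θ ← -11° -35° = -46°
rotate_crank_by(-48°): θ ← -46° -48° = -94°
rotate_crank_by(-68°): θ ← -94° -68° = -162°
crank pin P = (r cos θ, r sin θ) = (-15.216904, -4.944272)
h = r sin θ − e = -4.944272 − 12 = -16.944272
x = r cos θ + √(L² − h²) = -15.216904 + √(17956.0 − 287.1084) = -15.216904 + 132.924383 = 117.707479

117.7075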